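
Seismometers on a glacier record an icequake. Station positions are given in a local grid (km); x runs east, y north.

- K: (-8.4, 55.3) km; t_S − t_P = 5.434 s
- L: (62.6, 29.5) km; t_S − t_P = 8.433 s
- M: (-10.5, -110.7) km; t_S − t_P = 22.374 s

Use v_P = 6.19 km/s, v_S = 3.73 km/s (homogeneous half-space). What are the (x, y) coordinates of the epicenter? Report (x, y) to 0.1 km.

Distance from S−P lag: d = Δt · v_P v_S / (v_P − v_S) = Δt · (6.19·3.73)/(6.19−3.73) ≈ 9.3857·Δt.
So d_K = 51.00, d_L = 79.15, d_M = 209.99 km.
Circle about each station: (x + 8.4)² + (y − 55.3)² = 51.00²; (x − 62.6)² + (y − 29.5)² = 79.15²; (x + 10.5)² + (y + 110.7)² = 209.99².
Subtracting pairs of circle equations eliminates x²+y² and gives linear equations (the radical axes):
142.0 x − 51.6 y = -2003.36
-4.2 x − 332.0 y = -32258.71
Solving the 2×2 system: x ≈ 21.1, y ≈ 96.9 km.
Check against K (with the unrounded x, y): √((x + 8.4)²+(y − 55.3)²) = 51.00 ≈ 51.00 km. ✓

(21.1, 96.9)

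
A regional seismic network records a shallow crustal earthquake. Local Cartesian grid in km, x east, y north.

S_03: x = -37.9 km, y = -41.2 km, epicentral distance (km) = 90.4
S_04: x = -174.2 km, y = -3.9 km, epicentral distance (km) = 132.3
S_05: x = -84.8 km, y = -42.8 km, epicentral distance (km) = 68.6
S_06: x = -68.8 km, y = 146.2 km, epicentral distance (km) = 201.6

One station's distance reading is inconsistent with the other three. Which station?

Solve using three stations at a time. Using S_03, S_04, S_05 (subtract circle equations pairwise → linear system) gives (x, y) ≈ (-96.0, -110.8).
Distances from that point to each station vs reported:
  S_03: calculated 90.6 vs reported 90.4 → residual 0.2 km
  S_04: calculated 132.4 vs reported 132.3 → residual 0.1 km
  S_05: calculated 68.9 vs reported 68.6 → residual 0.3 km
  S_06: calculated 258.4 vs reported 201.6 → residual 56.8 km
S_03, S_04, S_05 are mutually consistent (residuals ≈ 0); S_06 is off by 56.8 km.

S_06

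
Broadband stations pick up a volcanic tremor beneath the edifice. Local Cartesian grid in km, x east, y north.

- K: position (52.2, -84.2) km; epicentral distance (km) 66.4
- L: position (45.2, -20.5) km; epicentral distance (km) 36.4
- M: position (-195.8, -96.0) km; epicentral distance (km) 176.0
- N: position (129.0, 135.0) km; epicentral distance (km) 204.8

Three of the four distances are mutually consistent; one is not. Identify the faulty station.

Solve using three stations at a time. Using K, L, N (subtract circle equations pairwise → linear system) gives (x, y) ≈ (10.9, -32.3).
Distances from that point to each station vs reported:
  K: calculated 66.3 vs reported 66.4 → residual 0.1 km
  L: calculated 36.3 vs reported 36.4 → residual 0.1 km
  M: calculated 216.3 vs reported 176.0 → residual 40.3 km
  N: calculated 204.8 vs reported 204.8 → residual 0.0 km
K, L, N are mutually consistent (residuals ≈ 0); M is off by 40.3 km.

M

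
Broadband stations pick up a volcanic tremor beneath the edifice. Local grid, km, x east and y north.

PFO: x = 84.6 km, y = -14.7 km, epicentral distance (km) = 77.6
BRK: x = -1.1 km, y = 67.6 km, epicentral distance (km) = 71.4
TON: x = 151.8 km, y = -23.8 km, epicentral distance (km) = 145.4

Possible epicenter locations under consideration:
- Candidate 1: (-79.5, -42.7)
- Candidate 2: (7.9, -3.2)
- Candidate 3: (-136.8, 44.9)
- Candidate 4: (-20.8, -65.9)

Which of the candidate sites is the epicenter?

For each candidate, compare |candidate − station| to the reported distance:
Candidate 1: residuals PFO 88.9, BRK 63.9, TON 86.7 → max 88.9 km
Candidate 2: residuals PFO 0.0, BRK 0.0, TON 0.0 → max 0.0 km
Candidate 3: residuals PFO 151.7, BRK 66.2, TON 151.3 → max 151.7 km
Candidate 4: residuals PFO 39.6, BRK 63.5, TON 32.3 → max 63.5 km
Only Candidate 2 has all residuals ≈ 0.

Candidate 2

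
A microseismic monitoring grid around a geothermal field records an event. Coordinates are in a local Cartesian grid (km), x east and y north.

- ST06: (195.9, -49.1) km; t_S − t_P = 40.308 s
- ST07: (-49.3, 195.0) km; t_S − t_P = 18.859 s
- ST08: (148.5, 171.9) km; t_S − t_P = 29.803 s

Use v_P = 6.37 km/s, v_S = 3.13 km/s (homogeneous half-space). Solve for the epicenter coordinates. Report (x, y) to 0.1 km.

(-12.9, 84.8)

Distance from S−P lag: d = Δt · v_P v_S / (v_P − v_S) = Δt · (6.37·3.13)/(6.37−3.13) ≈ 6.1537·Δt.
So d_ST06 = 248.04, d_ST07 = 116.05, d_ST08 = 183.40 km.
Circle about each station: (x − 195.9)² + (y + 49.1)² = 248.04²; (x + 49.3)² + (y − 195.0)² = 116.05²; (x − 148.5)² + (y − 171.9)² = 183.40².
Subtracting the ST06 equation from the ST07 and ST08 equations removes the quadratic terms:
-490.4 x + 488.2 y = 47724.11
-94.8 x + 442.0 y = 38702.52
Solving the 2×2 system: x ≈ -12.9, y ≈ 84.8 km.
Check against ST06 (with the unrounded x, y): √((x − 195.9)²+(y + 49.1)²) = 248.04 ≈ 248.04 km. ✓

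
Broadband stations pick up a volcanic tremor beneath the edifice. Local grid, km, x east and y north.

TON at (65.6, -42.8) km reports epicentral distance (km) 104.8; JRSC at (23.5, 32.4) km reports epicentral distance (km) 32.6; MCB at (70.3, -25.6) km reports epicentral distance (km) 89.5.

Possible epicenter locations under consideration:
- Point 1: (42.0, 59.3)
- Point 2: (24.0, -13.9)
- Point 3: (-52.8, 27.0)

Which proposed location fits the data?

Point 1

For each candidate, compare |candidate − station| to the reported distance:
Point 1: residuals TON 0.0, JRSC 0.0, MCB 0.0 → max 0.0 km
Point 2: residuals TON 54.1, JRSC 13.7, MCB 41.7 → max 54.1 km
Point 3: residuals TON 32.6, JRSC 43.9, MCB 44.4 → max 44.4 km
Only Point 1 has all residuals ≈ 0.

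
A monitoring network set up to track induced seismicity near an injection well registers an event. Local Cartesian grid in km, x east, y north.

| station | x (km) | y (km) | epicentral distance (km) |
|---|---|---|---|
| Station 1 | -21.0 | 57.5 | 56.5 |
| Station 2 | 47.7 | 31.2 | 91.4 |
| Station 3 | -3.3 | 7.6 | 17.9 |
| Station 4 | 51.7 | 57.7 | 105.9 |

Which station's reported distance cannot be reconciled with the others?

Solve using three stations at a time. Using Station 1, Station 2, Station 4 (subtract circle equations pairwise → linear system) gives (x, y) ≈ (-39.7, 4.0).
Distances from that point to each station vs reported:
  Station 1: calculated 56.7 vs reported 56.5 → residual 0.2 km
  Station 2: calculated 91.5 vs reported 91.4 → residual 0.1 km
  Station 3: calculated 36.6 vs reported 17.9 → residual 18.7 km
  Station 4: calculated 106.0 vs reported 105.9 → residual 0.1 km
Station 1, Station 2, Station 4 are mutually consistent (residuals ≈ 0); Station 3 is off by 18.7 km.

Station 3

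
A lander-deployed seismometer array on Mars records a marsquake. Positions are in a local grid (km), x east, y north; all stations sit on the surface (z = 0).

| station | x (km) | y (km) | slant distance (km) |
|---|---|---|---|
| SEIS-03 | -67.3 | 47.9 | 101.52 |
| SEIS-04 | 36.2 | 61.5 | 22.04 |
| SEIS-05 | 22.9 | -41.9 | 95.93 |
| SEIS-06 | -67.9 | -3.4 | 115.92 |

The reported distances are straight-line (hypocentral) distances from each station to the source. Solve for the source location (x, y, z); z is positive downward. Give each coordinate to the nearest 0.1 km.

(32.3, 51.6, 19.3)

Each station gives a sphere (x−x_i)² + (y−y_i)² + z² = d_i² (stations at z=0).
Subtracting the SEIS-03 sphere from SEIS-04 and SEIS-05: z² cancels, leaving linear equations in x and y:
207.0 x + 27.2 y = 8089.54
180.4 x − 179.6 y = -3439.93
Solving: x ≈ 32.300, y ≈ 51.597 km (keep extra digits for the depth step; rounded: 32.3, 51.6).
Then from the SEIS-03 sphere: z² = 101.52² − (x + 67.3)² − (y − 47.9)² with x = 32.300, y = 51.597, so z ≈ 19.300 ≈ 19.3 km.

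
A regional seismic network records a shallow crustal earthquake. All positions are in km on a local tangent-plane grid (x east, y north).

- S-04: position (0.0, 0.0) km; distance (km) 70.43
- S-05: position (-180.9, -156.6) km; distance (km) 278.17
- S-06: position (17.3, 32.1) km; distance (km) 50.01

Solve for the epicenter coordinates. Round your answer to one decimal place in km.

Circle about each station: x² + y² = 70.43²; (x + 180.9)² + (y + 156.6)² = 278.17²; (x − 17.3)² + (y − 32.1)² = 50.01².
Subtracting the S-04 equation from the S-05 and S-06 equations removes the quadratic terms:
-361.8 x − 313.2 y = -15169.79
34.6 x + 64.2 y = 3789.08
Solving the 2×2 system: x ≈ -17.2, y ≈ 68.3 km.

-17.2 km east, 68.3 km north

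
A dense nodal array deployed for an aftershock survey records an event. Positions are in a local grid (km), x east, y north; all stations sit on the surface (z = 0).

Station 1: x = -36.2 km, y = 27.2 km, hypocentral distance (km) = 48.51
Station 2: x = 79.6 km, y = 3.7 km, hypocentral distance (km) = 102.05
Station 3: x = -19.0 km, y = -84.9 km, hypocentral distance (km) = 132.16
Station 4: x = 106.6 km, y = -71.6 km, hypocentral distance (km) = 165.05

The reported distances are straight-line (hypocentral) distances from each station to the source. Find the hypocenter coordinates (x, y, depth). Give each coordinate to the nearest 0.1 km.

Each station gives a sphere (x−x_i)² + (y−y_i)² + z² = d_i² (stations at z=0).
Subtracting the Station 1 sphere from Station 2 and Station 3: z² cancels, leaving linear equations in x and y:
231.6 x − 47.0 y = -3761.41
34.4 x − 224.2 y = -9594.32
Solving: x ≈ -7.799, y ≈ 41.597 km (keep extra digits for the depth step; rounded: -7.8, 41.6).
Then from the Station 1 sphere: z² = 48.51² − (x + 36.2)² − (y − 27.2)² with x = -7.799, y = 41.597, so z ≈ 36.597 ≈ 36.6 km.

(-7.8, 41.6, 36.6)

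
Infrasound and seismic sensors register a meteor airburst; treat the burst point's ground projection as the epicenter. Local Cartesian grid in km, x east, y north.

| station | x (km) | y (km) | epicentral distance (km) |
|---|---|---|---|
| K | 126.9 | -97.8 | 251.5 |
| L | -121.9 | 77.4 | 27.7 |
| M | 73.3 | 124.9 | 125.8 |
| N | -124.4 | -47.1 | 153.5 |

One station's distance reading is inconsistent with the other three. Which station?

L

Solve using three stations at a time. Using K, M, N (subtract circle equations pairwise → linear system) gives (x, y) ≈ (-46.0, 84.9).
Distances from that point to each station vs reported:
  K: calculated 251.5 vs reported 251.5 → residual 0.0 km
  L: calculated 76.3 vs reported 27.7 → residual 48.6 km
  M: calculated 125.8 vs reported 125.8 → residual 0.0 km
  N: calculated 153.5 vs reported 153.5 → residual 0.0 km
K, M, N are mutually consistent (residuals ≈ 0); L is off by 48.6 km.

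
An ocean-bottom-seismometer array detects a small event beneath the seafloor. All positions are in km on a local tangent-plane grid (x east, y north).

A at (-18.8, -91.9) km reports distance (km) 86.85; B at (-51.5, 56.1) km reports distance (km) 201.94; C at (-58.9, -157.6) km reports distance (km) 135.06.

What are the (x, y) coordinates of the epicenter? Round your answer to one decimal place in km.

(66.6, -107.7)

Circle about each station: (x + 18.8)² + (y + 91.9)² = 86.85²; (x + 51.5)² + (y − 56.1)² = 201.94²; (x + 58.9)² + (y + 157.6)² = 135.06².
Subtracting pairs of circle equations eliminates x²+y² and gives linear equations (the radical axes):
-65.4 x + 296.0 y = -36236.43
-80.2 x − 131.4 y = 8809.64
Solving the 2×2 system: x ≈ 66.6, y ≈ -107.7 km.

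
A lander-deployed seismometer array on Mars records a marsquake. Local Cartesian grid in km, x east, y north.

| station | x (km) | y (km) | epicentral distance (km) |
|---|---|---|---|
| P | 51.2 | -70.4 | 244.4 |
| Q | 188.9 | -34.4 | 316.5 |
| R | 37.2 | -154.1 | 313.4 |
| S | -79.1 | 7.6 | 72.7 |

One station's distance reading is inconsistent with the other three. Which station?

S

Solve using three stations at a time. Using P, Q, R (subtract circle equations pairwise → linear system) gives (x, y) ≈ (-76.5, 137.9).
Distances from that point to each station vs reported:
  P: calculated 244.3 vs reported 244.4 → residual 0.1 km
  Q: calculated 316.4 vs reported 316.5 → residual 0.1 km
  R: calculated 313.3 vs reported 313.4 → residual 0.1 km
  S: calculated 130.3 vs reported 72.7 → residual 57.6 km
P, Q, R are mutually consistent (residuals ≈ 0); S is off by 57.6 km.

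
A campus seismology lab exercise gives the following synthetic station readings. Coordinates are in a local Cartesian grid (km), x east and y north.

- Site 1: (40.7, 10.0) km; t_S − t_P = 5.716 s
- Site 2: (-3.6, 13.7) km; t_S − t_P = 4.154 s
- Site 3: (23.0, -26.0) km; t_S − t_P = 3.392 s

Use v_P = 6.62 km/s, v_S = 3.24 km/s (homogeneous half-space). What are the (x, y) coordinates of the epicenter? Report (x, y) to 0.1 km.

x ≈ 9.8 km, y ≈ -9.0 km

Distance from S−P lag: d = Δt · v_P v_S / (v_P − v_S) = Δt · (6.62·3.24)/(6.62−3.24) ≈ 6.3458·Δt.
So d_Site 1 = 36.27, d_Site 2 = 26.36, d_Site 3 = 21.52 km.
Circle about each station: (x − 40.7)² + (y − 10.0)² = 36.27²; (x + 3.6)² + (y − 13.7)² = 26.36²; (x − 23.0)² + (y + 26.0)² = 21.52².
Subtracting the Site 1 equation from the Site 2 and Site 3 equations removes the quadratic terms:
-88.6 x + 7.4 y = -935.18
-35.4 x − 72.0 y = 300.91
Solving the 2×2 system: x ≈ 9.8, y ≈ -9.0 km.
Check against Site 1 (with the unrounded x, y): √((x − 40.7)²+(y − 10.0)²) = 36.27 ≈ 36.27 km. ✓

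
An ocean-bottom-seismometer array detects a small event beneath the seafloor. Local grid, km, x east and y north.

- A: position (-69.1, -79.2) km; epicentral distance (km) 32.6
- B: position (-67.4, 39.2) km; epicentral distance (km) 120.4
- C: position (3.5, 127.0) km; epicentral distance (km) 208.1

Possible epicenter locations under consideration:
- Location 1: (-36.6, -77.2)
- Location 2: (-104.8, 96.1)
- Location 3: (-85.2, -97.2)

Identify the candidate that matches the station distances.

Location 1

For each candidate, compare |candidate − station| to the reported distance:
Location 1: residuals A 0.0, B 0.0, C 0.0 → max 0.0 km
Location 2: residuals A 146.3, B 52.3, C 95.5 → max 146.3 km
Location 3: residuals A 8.5, B 17.2, C 33.0 → max 33.0 km
Only Location 1 has all residuals ≈ 0.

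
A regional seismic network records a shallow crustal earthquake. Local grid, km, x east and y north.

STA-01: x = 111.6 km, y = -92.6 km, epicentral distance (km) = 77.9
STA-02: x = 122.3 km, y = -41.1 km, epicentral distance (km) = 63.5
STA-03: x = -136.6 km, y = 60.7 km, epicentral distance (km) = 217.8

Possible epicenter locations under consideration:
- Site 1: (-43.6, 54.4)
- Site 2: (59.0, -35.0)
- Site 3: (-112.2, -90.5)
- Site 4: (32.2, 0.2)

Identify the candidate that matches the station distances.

For each candidate, compare |candidate − station| to the reported distance:
Site 1: residuals STA-01 135.9, STA-02 127.9, STA-03 124.6 → max 135.9 km
Site 2: residuals STA-01 0.1, STA-02 0.1, STA-03 0.0 → max 0.1 km
Site 3: residuals STA-01 145.9, STA-02 176.1, STA-03 64.6 → max 176.1 km
Site 4: residuals STA-01 44.2, STA-02 35.6, STA-03 38.5 → max 44.2 km
Only Site 2 has all residuals ≈ 0.

Site 2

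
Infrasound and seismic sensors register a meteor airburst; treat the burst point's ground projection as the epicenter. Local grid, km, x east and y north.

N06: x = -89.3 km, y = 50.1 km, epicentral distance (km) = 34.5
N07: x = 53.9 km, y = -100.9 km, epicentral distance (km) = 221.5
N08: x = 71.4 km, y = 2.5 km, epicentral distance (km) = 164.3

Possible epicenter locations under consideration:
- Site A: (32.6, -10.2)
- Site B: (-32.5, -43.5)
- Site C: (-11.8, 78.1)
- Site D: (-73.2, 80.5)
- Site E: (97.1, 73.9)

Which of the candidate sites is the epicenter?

For each candidate, compare |candidate − station| to the reported distance:
Site A: residuals N06 101.5, N07 128.3, N08 123.5 → max 128.3 km
Site B: residuals N06 75.0, N07 117.8, N08 50.7 → max 117.8 km
Site C: residuals N06 47.9, N07 30.8, N08 51.9 → max 51.9 km
Site D: residuals N06 0.1, N07 0.0, N08 0.0 → max 0.1 km
Site E: residuals N06 153.4, N07 41.4, N08 88.4 → max 153.4 km
Only Site D has all residuals ≈ 0.

Site D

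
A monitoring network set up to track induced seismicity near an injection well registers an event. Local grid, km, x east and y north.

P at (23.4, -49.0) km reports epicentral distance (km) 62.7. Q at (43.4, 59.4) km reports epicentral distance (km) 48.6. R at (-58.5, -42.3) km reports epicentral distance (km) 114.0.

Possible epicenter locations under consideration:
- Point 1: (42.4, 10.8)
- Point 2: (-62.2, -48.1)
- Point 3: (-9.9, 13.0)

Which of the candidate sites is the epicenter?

For each candidate, compare |candidate − station| to the reported distance:
Point 1: residuals P 0.0, Q 0.0, R 0.0 → max 0.0 km
Point 2: residuals P 22.9, Q 102.1, R 107.1 → max 107.1 km
Point 3: residuals P 7.7, Q 22.1, R 40.4 → max 40.4 km
Only Point 1 has all residuals ≈ 0.

Point 1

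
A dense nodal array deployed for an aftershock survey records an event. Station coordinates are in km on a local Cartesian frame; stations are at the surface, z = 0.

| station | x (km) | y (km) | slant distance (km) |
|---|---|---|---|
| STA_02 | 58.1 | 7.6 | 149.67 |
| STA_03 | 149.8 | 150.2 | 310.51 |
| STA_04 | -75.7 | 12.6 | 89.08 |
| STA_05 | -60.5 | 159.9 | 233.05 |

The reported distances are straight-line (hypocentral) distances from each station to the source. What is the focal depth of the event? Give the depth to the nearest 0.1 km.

Each station gives a sphere (x−x_i)² + (y−y_i)² + z² = d_i² (stations at z=0).
Subtracting the STA_02 sphere from STA_03 and STA_04: z² cancels, leaving linear equations in x and y:
183.4 x + 285.2 y = -32448.64
-267.6 x + 10.0 y = 16921.74
Solving: x ≈ -65.903, y ≈ -71.395 km (keep extra digits for the depth step; rounded: -65.9, -71.4).
Then from the STA_02 sphere: z² = 149.67² − (x − 58.1)² − (y − 7.6)² with x = -65.903, y = -71.395, so z ≈ 28.003 ≈ 28.0 km.

28.0 km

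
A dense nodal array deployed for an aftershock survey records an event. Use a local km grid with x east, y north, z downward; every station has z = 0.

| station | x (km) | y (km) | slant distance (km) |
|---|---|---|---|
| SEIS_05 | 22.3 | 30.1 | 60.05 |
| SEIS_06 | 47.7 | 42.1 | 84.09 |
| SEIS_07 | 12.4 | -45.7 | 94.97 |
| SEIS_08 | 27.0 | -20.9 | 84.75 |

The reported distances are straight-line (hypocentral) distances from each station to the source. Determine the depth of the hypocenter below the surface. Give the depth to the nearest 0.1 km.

24.4 km

Each station gives a sphere (x−x_i)² + (y−y_i)² + z² = d_i² (stations at z=0).
Subtracting the SEIS_05 sphere from SEIS_06 and SEIS_07: z² cancels, leaving linear equations in x and y:
50.8 x + 24.0 y = -820.73
-19.8 x − 151.6 y = -4574.35
Solving: x ≈ -32.411, y ≈ 34.407 km (keep extra digits for the depth step; rounded: -32.4, 34.4).
Then from the SEIS_05 sphere: z² = 60.05² − (x − 22.3)² − (y − 30.1)² with x = -32.411, y = 34.407, so z ≈ 24.375 ≈ 24.4 km.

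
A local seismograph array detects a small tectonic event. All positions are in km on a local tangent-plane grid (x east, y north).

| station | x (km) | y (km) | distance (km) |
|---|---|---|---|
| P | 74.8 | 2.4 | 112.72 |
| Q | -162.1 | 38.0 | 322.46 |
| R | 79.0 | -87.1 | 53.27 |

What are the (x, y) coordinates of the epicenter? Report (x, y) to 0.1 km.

x ≈ 131.7 km, y ≈ -94.9 km

Circle about each station: (x − 74.8)² + (y − 2.4)² = 112.72²; (x + 162.1)² + (y − 38.0)² = 322.46²; (x − 79.0)² + (y + 87.1)² = 53.27².
Subtracting the P equation from the Q and R equations removes the quadratic terms:
-473.8 x + 71.2 y = -69155.04
8.4 x − 179.0 y = 18094.72
Solving the 2×2 system: x ≈ 131.7, y ≈ -94.9 km.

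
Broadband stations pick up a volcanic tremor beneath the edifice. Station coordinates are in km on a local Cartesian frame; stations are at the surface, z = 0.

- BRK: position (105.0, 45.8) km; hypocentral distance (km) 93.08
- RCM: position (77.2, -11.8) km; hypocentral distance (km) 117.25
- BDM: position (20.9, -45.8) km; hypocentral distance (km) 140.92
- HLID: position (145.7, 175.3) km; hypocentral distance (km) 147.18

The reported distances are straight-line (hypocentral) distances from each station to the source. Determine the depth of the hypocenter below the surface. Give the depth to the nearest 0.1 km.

Each station gives a sphere (x−x_i)² + (y−y_i)² + z² = d_i² (stations at z=0).
Subtracting the BRK sphere from RCM and BDM: z² cancels, leaving linear equations in x and y:
-55.6 x − 115.2 y = -12107.24
-168.2 x − 183.2 y = -21782.75
Solving: x ≈ 31.698, y ≈ 89.799 km (keep extra digits for the depth step; rounded: 31.7, 89.8).
Then from the BRK sphere: z² = 93.08² − (x − 105.0)² − (y − 45.8)² with x = 31.698, y = 89.799, so z ≈ 36.807 ≈ 36.8 km.
Check against HLID (with the unrounded solution): distance 147.18 ≈ 147.18 km. ✓

36.8 km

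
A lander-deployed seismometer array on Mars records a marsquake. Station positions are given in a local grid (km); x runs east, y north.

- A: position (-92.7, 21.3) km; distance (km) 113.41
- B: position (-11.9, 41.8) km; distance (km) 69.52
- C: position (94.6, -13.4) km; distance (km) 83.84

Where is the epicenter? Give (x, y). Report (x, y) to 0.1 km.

(11.4, -23.7)

Circle about each station: (x + 92.7)² + (y − 21.3)² = 113.41²; (x + 11.9)² + (y − 41.8)² = 69.52²; (x − 94.6)² + (y + 13.4)² = 83.84².
Subtracting pairs of circle equations eliminates x²+y² and gives linear equations (the radical axes):
161.6 x + 41.0 y = 870.67
374.6 x − 69.4 y = 5914.42
Solving the 2×2 system: x ≈ 11.4, y ≈ -23.7 km.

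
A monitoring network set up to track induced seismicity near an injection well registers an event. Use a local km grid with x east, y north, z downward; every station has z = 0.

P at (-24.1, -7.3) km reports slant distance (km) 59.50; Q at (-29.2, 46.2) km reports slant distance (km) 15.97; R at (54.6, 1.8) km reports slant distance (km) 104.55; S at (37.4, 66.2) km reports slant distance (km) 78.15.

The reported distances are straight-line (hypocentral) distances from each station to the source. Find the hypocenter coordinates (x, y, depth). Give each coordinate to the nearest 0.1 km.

x ≈ -37.7 km, y ≈ 49.1 km, depth ≈ 13.2 km

Each station gives a sphere (x−x_i)² + (y−y_i)² + z² = d_i² (stations at z=0).
Subtracting the P sphere from Q and R: z² cancels, leaving linear equations in x and y:
-10.2 x + 107.0 y = 5638.19
157.4 x + 18.2 y = -5040.15
Solving: x ≈ -37.699, y ≈ 49.100 km (keep extra digits for the depth step; rounded: -37.7, 49.1).
Then from the P sphere: z² = 59.50² − (x + 24.1)² − (y + 7.3)² with x = -37.699, y = 49.100, so z ≈ 13.204 ≈ 13.2 km.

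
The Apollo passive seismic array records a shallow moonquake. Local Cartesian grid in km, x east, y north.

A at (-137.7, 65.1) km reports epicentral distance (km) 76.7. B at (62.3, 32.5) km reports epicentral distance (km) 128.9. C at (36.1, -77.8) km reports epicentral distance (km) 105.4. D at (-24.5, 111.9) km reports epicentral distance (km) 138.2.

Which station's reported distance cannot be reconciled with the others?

A

Solve using three stations at a time. Using B, C, D (subtract circle equations pairwise → linear system) gives (x, y) ≈ (-54.0, -23.1).
Distances from that point to each station vs reported:
  A: calculated 121.6 vs reported 76.7 → residual 44.9 km
  B: calculated 128.9 vs reported 128.9 → residual 0.0 km
  C: calculated 105.4 vs reported 105.4 → residual 0.0 km
  D: calculated 138.2 vs reported 138.2 → residual 0.0 km
B, C, D are mutually consistent (residuals ≈ 0); A is off by 44.9 km.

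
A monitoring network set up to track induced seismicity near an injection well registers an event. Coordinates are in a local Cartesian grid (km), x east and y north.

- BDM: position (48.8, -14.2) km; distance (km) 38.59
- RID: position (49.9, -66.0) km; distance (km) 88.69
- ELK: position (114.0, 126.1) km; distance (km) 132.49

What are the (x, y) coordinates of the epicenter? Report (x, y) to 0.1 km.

33.2 km east, 21.1 km north

Circle about each station: (x − 48.8)² + (y + 14.2)² = 38.59²; (x − 49.9)² + (y + 66.0)² = 88.69²; (x − 114.0)² + (y − 126.1)² = 132.49².
Subtracting pairs of circle equations eliminates x²+y² and gives linear equations (the radical axes):
2.2 x − 103.6 y = -2113.80
130.4 x + 280.6 y = 10249.72
Solving the 2×2 system: x ≈ 33.2, y ≈ 21.1 km.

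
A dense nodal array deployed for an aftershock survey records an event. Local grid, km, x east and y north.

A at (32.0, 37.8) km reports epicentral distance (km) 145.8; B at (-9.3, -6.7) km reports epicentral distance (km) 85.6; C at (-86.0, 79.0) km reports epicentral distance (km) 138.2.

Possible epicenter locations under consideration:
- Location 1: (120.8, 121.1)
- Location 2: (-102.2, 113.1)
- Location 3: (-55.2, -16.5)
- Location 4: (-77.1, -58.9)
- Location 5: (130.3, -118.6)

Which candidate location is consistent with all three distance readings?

Location 4

For each candidate, compare |candidate − station| to the reported distance:
Location 1: residuals A 24.0, B 96.8, C 72.8 → max 96.8 km
Location 2: residuals A 8.1, B 66.0, C 100.4 → max 100.4 km
Location 3: residuals A 43.1, B 38.7, C 37.9 → max 43.1 km
Location 4: residuals A 0.0, B 0.0, C 0.0 → max 0.0 km
Location 5: residuals A 38.9, B 93.3, C 154.8 → max 154.8 km
Only Location 4 has all residuals ≈ 0.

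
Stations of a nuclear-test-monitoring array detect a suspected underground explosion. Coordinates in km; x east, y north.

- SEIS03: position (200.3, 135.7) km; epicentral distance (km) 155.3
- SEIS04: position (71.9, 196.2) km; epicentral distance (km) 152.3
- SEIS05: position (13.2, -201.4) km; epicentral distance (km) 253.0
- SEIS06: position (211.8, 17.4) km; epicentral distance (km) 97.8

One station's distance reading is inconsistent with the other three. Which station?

Solve using three stations at a time. Using SEIS03, SEIS04, SEIS05 (subtract circle equations pairwise → linear system) gives (x, y) ≈ (75.0, 43.9).
Distances from that point to each station vs reported:
  SEIS03: calculated 155.3 vs reported 155.3 → residual 0.0 km
  SEIS04: calculated 152.3 vs reported 152.3 → residual 0.0 km
  SEIS05: calculated 253.0 vs reported 253.0 → residual 0.0 km
  SEIS06: calculated 139.3 vs reported 97.8 → residual 41.5 km
SEIS03, SEIS04, SEIS05 are mutually consistent (residuals ≈ 0); SEIS06 is off by 41.5 km.

SEIS06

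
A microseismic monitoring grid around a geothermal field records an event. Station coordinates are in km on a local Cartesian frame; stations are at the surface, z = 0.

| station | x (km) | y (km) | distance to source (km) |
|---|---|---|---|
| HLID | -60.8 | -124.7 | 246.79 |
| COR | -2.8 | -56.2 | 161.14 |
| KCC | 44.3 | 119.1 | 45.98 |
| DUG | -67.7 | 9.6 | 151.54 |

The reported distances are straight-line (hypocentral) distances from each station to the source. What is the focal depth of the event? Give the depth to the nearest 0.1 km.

Each station gives a sphere (x−x_i)² + (y−y_i)² + z² = d_i² (stations at z=0).
Subtracting the HLID sphere from COR and KCC: z² cancels, leaving linear equations in x and y:
116.0 x + 137.0 y = 18858.75
210.2 x + 487.6 y = 55691.71
Solving: x ≈ 56.395, y ≈ 89.905 km (keep extra digits for the depth step; rounded: 56.4, 89.9).
Then from the HLID sphere: z² = 246.79² − (x + 60.8)² − (y + 124.7)² with x = 56.395, y = 89.905, so z ≈ 33.397 ≈ 33.4 km.
Check against DUG (with the unrounded solution): distance 151.54 ≈ 151.54 km. ✓

z ≈ 33.4 km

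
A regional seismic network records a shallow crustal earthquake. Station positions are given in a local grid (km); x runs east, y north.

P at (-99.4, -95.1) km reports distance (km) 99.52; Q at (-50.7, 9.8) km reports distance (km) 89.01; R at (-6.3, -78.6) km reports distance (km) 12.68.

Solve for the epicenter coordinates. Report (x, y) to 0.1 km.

Circle about each station: (x + 99.4)² + (y + 95.1)² = 99.52²; (x + 50.7)² + (y − 9.8)² = 89.01²; (x + 6.3)² + (y + 78.6)² = 12.68².
Subtracting the P equation from the Q and R equations removes the quadratic terms:
97.4 x + 209.8 y = -14276.39
186.2 x + 33.0 y = -2963.27
Solving the 2×2 system: x ≈ -4.2, y ≈ -66.1 km.

(-4.2, -66.1)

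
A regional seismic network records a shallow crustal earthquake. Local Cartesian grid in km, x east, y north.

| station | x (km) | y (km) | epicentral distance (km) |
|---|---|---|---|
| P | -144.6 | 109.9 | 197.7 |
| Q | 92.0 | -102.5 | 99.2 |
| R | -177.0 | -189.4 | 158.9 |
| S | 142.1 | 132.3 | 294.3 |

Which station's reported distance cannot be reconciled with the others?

Solve using three stations at a time. Using P, R, S (subtract circle equations pairwise → linear system) gives (x, y) ≈ (-69.0, -72.8).
Distances from that point to each station vs reported:
  P: calculated 197.7 vs reported 197.7 → residual 0.0 km
  Q: calculated 163.7 vs reported 99.2 → residual 64.5 km
  R: calculated 158.9 vs reported 158.9 → residual 0.0 km
  S: calculated 294.3 vs reported 294.3 → residual 0.0 km
P, R, S are mutually consistent (residuals ≈ 0); Q is off by 64.5 km.

Q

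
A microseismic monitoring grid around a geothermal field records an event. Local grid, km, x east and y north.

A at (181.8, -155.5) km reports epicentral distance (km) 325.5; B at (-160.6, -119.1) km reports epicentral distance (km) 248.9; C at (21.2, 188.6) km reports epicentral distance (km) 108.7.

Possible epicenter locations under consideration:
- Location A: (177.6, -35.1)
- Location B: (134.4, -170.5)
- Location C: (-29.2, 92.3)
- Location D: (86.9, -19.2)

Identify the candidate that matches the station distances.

For each candidate, compare |candidate − station| to the reported distance:
Location A: residuals A 205.0, B 99.6, C 164.3 → max 205.0 km
Location B: residuals A 275.8, B 50.5, C 267.8 → max 275.8 km
Location C: residuals A 0.0, B 0.0, C 0.0 → max 0.0 km
Location D: residuals A 159.4, B 18.0, C 109.2 → max 159.4 km
Only Location C has all residuals ≈ 0.

Location C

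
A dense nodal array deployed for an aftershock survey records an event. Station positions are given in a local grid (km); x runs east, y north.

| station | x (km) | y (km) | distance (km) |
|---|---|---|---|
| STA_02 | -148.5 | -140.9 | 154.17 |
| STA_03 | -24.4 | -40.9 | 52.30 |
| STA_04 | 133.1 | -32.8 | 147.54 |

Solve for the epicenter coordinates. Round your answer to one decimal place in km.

Circle about each station: (x + 148.5)² + (y + 140.9)² = 154.17²; (x + 24.4)² + (y + 40.9)² = 52.30²; (x − 133.1)² + (y + 32.8)² = 147.54².
Subtracting the STA_02 equation from the STA_03 and STA_04 equations removes the quadratic terms:
248.2 x + 200.0 y = -18603.79
563.2 x + 216.2 y = -21113.27
Solving the 2×2 system: x ≈ -3.4, y ≈ -88.8 km.
Check against STA_02 (with the unrounded x, y): √((x + 148.5)²+(y + 140.9)²) = 154.17 ≈ 154.17 km. ✓

(-3.4, -88.8)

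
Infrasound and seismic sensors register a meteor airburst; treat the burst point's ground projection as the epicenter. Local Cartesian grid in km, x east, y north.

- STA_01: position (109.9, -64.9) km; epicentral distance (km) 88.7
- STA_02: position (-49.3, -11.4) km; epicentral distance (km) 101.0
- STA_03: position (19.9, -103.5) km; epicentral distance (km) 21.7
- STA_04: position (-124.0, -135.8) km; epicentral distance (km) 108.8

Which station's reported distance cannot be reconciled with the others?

STA_04

Solve using three stations at a time. Using STA_01, STA_02, STA_03 (subtract circle equations pairwise → linear system) gives (x, y) ≈ (22.9, -82.0).
Distances from that point to each station vs reported:
  STA_01: calculated 88.7 vs reported 88.7 → residual 0.0 km
  STA_02: calculated 101.0 vs reported 101.0 → residual 0.0 km
  STA_03: calculated 21.7 vs reported 21.7 → residual 0.0 km
  STA_04: calculated 156.4 vs reported 108.8 → residual 47.6 km
STA_01, STA_02, STA_03 are mutually consistent (residuals ≈ 0); STA_04 is off by 47.6 km.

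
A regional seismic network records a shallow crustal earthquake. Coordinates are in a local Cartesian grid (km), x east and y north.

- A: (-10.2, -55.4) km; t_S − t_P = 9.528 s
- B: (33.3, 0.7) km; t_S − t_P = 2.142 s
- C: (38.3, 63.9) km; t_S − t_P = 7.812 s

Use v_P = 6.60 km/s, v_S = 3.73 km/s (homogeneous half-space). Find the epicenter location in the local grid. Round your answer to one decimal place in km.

x ≈ 51.5 km, y ≈ -1.8 km

Distance from S−P lag: d = Δt · v_P v_S / (v_P − v_S) = Δt · (6.60·3.73)/(6.60−3.73) ≈ 8.5777·Δt.
So d_A = 81.73, d_B = 18.37, d_C = 67.01 km.
Circle about each station: (x + 10.2)² + (y + 55.4)² = 81.73²; (x − 33.3)² + (y − 0.7)² = 18.37²; (x − 38.3)² + (y − 63.9)² = 67.01².
Subtracting the A equation from the B and C equations removes the quadratic terms:
87.0 x + 112.2 y = 4278.52
97.0 x + 238.6 y = 4566.35
Solving the 2×2 system: x ≈ 51.5, y ≈ -1.8 km.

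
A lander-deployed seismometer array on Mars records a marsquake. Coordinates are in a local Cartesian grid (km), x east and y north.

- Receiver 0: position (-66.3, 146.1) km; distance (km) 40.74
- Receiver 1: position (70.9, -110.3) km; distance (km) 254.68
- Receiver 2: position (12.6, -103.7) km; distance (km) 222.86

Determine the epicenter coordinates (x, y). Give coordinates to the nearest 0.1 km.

Circle about each station: (x + 66.3)² + (y − 146.1)² = 40.74²; (x − 70.9)² + (y + 110.3)² = 254.68²; (x − 12.6)² + (y + 103.7)² = 222.86².
Subtracting pairs of circle equations eliminates x²+y² and gives linear equations (the radical axes):
274.4 x − 512.8 y = -71750.15
157.8 x − 499.6 y = -62835.28
Solving the 2×2 system: x ≈ -64.5, y ≈ 105.4 km.
Check against Receiver 0 (with the unrounded x, y): √((x + 66.3)²+(y − 146.1)²) = 40.75 ≈ 40.74 km. ✓

x ≈ -64.5 km, y ≈ 105.4 km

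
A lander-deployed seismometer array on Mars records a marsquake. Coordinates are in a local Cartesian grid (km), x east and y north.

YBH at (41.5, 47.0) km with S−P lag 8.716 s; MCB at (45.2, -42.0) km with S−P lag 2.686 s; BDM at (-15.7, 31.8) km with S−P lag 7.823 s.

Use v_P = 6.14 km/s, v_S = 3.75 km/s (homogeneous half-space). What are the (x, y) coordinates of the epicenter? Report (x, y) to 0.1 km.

Distance from S−P lag: d = Δt · v_P v_S / (v_P − v_S) = Δt · (6.14·3.75)/(6.14−3.75) ≈ 9.6339·Δt.
So d_YBH = 83.97, d_MCB = 25.88, d_BDM = 75.37 km.
Circle about each station: (x − 41.5)² + (y − 47.0)² = 83.97²; (x − 45.2)² + (y + 42.0)² = 25.88²; (x + 15.7)² + (y − 31.8)² = 75.37².
Subtracting pairs of circle equations eliminates x²+y² and gives linear equations (the radical axes):
7.4 x − 178.0 y = 6256.98
-114.4 x − 30.4 y = -1303.20
Solving the 2×2 system: x ≈ 20.5, y ≈ -34.3 km.

20.5 km east, -34.3 km north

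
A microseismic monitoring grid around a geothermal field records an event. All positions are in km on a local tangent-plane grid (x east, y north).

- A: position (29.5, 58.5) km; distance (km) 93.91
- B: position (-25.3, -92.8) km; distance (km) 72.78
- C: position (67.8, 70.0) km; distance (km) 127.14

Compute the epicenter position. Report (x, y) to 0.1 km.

Circle about each station: (x − 29.5)² + (y − 58.5)² = 93.91²; (x + 25.3)² + (y + 92.8)² = 72.78²; (x − 67.8)² + (y − 70.0)² = 127.14².
Subtracting pairs of circle equations eliminates x²+y² and gives linear equations (the radical axes):
-109.6 x − 302.6 y = 8481.59
76.6 x + 23.0 y = -2141.15
Solving the 2×2 system: x ≈ -21.9, y ≈ -20.1 km.
Check against A (with the unrounded x, y): √((x − 29.5)²+(y − 58.5)²) = 93.92 ≈ 93.91 km. ✓

-21.9 km east, -20.1 km north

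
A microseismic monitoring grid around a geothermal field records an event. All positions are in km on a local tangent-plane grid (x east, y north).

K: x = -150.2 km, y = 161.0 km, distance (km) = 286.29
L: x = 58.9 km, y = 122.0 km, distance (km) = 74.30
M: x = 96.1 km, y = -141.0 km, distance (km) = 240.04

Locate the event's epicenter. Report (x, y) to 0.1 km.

128.8 km east, 96.8 km north

Circle about each station: (x + 150.2)² + (y − 161.0)² = 286.29²; (x − 58.9)² + (y − 122.0)² = 74.30²; (x − 96.1)² + (y + 141.0)² = 240.04².
Subtracting the K equation from the L and M equations removes the quadratic terms:
418.2 x − 78.0 y = 46313.64
492.6 x − 604.0 y = 4977.93
Solving the 2×2 system: x ≈ 128.8, y ≈ 96.8 km.
Check against K (with the unrounded x, y): √((x + 150.2)²+(y − 161.0)²) = 286.29 ≈ 286.29 km. ✓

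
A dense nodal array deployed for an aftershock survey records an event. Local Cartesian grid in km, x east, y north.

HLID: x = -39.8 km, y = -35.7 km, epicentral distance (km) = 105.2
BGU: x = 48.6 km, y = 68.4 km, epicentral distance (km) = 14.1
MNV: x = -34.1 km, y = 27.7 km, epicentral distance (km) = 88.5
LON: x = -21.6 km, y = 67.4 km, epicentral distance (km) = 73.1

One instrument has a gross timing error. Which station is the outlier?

Solve using three stations at a time. Using BGU, MNV, LON (subtract circle equations pairwise → linear system) gives (x, y) ≈ (50.3, 54.3).
Distances from that point to each station vs reported:
  HLID: calculated 127.4 vs reported 105.2 → residual 22.2 km
  BGU: calculated 14.2 vs reported 14.1 → residual 0.1 km
  MNV: calculated 88.5 vs reported 88.5 → residual 0.0 km
  LON: calculated 73.1 vs reported 73.1 → residual 0.0 km
BGU, MNV, LON are mutually consistent (residuals ≈ 0); HLID is off by 22.2 km.

HLID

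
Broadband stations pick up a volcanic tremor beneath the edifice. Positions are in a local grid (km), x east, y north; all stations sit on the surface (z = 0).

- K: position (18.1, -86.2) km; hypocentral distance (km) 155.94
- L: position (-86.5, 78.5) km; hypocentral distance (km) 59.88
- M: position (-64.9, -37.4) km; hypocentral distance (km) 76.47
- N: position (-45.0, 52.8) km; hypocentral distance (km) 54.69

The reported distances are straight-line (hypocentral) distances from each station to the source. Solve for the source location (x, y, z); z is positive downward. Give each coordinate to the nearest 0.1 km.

(-81.1, 29.3, 33.7)

Each station gives a sphere (x−x_i)² + (y−y_i)² + z² = d_i² (stations at z=0).
Subtracting the K sphere from L and M: z² cancels, leaving linear equations in x and y:
-209.2 x + 329.4 y = 26618.12
-166.0 x + 97.6 y = 16322.34
Solving: x ≈ -81.099, y ≈ 29.302 km (keep extra digits for the depth step; rounded: -81.1, 29.3).
Then from the K sphere: z² = 155.94² − (x − 18.1)² − (y + 86.2)² with x = -81.099, y = 29.302, so z ≈ 33.707 ≈ 33.7 km.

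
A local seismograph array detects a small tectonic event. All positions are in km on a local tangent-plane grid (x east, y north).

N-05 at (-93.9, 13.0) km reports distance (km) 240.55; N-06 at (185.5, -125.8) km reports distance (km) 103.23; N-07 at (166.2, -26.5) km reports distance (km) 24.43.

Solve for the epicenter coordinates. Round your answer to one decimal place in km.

x ≈ 142.4 km, y ≈ -32.0 km

Circle about each station: (x + 93.9)² + (y − 13.0)² = 240.55²; (x − 185.5)² + (y + 125.8)² = 103.23²; (x − 166.2)² + (y + 26.5)² = 24.43².
Subtracting the N-05 equation from the N-06 and N-07 equations removes the quadratic terms:
558.8 x − 277.6 y = 88457.55
520.2 x − 79.0 y = 76605.96
Solving the 2×2 system: x ≈ 142.4, y ≈ -32.0 km.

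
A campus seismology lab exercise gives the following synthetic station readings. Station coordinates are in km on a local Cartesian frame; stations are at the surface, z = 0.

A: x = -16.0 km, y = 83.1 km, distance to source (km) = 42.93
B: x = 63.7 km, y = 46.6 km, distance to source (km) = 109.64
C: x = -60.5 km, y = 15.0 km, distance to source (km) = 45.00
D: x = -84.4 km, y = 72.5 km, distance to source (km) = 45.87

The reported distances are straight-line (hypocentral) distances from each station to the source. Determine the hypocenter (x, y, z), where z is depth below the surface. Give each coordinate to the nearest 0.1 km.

Each station gives a sphere (x−x_i)² + (y−y_i)² + z² = d_i² (stations at z=0).
Subtracting the A sphere from B and C: z² cancels, leaving linear equations in x and y:
159.4 x − 73.0 y = -11110.30
-89.0 x − 136.2 y = -3458.38
Solving: x ≈ -44.696, y ≈ 54.599 km (keep extra digits for the depth step; rounded: -44.7, 54.6).
Then from the A sphere: z² = 42.93² − (x + 16.0)² − (y − 83.1)² with x = -44.696, y = 54.599, so z ≈ 14.395 ≈ 14.4 km.

(-44.7, 54.6, 14.4)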